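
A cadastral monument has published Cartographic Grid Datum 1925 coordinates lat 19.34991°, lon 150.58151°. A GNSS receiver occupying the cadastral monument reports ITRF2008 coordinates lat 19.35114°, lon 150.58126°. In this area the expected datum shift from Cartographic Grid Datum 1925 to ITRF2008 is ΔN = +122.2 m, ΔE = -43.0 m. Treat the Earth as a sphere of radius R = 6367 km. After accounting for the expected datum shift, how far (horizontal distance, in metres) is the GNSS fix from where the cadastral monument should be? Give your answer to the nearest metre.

Observed coordinate differences: Δφ = +0.00123°, Δλ = -0.00025°.
Converting to metres (1° lat = 111125 m, cos φ = 0.943513): observed ΔN = 136.7 m, observed ΔE = -26.2 m.
Subtracting the expected shift leaves a residual of 136.7 − (122.2) = 14.5 m north and -26.2 − (-43.0) = 16.8 m east.
Residual distance = √(14.5² + 16.8²) = 22.2 m.

22 m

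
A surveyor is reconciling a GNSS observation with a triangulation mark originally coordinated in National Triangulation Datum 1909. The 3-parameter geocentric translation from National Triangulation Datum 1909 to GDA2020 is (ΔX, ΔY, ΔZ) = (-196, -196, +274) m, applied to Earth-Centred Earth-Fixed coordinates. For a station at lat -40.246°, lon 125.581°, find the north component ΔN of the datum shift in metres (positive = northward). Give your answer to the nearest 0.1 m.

At φ = -40.246°, λ = 125.581°: sin φ = -0.646071, cos φ = 0.763278, sin λ = 0.813294, cos λ = -0.581853.
ΔN = −sin φ cos λ·ΔX − sin φ sin λ·ΔY + cos φ·ΔZ = −(-0.646071)(-0.581853)(-196) − (-0.646071)(0.813294)(-196) + (0.763278)(274) = 179.83 m.

ΔN = 179.8 m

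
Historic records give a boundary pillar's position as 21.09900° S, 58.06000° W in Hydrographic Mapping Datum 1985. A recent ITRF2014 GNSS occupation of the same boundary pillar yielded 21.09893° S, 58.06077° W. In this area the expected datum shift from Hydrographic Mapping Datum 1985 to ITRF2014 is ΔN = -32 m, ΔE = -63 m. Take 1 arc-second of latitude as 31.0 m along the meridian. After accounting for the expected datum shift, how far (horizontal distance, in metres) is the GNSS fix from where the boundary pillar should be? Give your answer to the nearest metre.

43 m

Observed coordinate differences: Δφ = +0.00007°, Δλ = -0.00077°.
Converting to metres (1° lat = 111600 m, cos φ = 0.932960): observed ΔN = 7.8 m, observed ΔE = -80.2 m.
Subtracting the expected shift leaves a residual of 7.8 − (-32) = 39.8 m north and -80.2 − (-63) = -17.2 m east.
Residual distance = √(39.8² + (-17.2)²) = 43.4 m.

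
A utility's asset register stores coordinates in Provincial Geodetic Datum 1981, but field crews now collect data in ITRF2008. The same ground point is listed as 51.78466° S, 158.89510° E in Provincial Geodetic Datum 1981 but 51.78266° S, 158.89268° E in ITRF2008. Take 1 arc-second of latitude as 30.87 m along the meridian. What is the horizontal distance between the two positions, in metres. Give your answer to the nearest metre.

278 m

Δφ = -51.78266° − -51.78466° = +0.00200°; Δλ = 158.89268° − 158.89510° = -0.00242°.
1° of latitude = 3600 × 30.87 = 111132 m.
ΔN = Δφ × 111132 = 222.3 m; ΔE = Δλ × 111132 × cos(-51.78466°) = -0.00242 × 111132 × 0.618619 = -166.4 m.
Distance = √(ΔE² + ΔN²) = √((-166.4)² + 222.3²) = 277.6 m.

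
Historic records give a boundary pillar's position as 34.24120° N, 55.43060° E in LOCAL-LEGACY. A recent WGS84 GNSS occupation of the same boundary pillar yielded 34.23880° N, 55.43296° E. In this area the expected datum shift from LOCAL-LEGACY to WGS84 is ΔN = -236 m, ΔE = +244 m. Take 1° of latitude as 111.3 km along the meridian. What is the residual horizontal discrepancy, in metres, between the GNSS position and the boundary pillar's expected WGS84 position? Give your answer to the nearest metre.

Observed coordinate differences: Δφ = -0.00240°, Δλ = +0.00236°.
Converting to metres (1° lat = 111300 m, cos φ = 0.826676): observed ΔN = -267.1 m, observed ΔE = 217.1 m.
Subtracting the expected shift leaves a residual of -267.1 − (-236) = -31.1 m north and 217.1 − (244) = -26.9 m east.
Residual distance = √((-31.1)² + (-26.9)²) = 41.1 m.

41 m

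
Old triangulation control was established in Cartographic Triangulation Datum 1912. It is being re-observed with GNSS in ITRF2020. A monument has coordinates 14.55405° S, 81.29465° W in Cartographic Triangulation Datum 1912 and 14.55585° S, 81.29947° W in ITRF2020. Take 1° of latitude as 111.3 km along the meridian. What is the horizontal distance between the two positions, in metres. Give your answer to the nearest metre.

557 m

Δφ = -14.55585° − -14.55405° = -0.00180°; Δλ = -81.29947° − -81.29465° = -0.00482°.
ΔN = Δφ × 111300 = -200.3 m; ΔE = Δλ × 111300 × cos(-14.55405°) = -0.00482 × 111300 × 0.967911 = -519.3 m.
Distance = √(ΔE² + ΔN²) = √((-519.3)² + (-200.3)²) = 556.6 m.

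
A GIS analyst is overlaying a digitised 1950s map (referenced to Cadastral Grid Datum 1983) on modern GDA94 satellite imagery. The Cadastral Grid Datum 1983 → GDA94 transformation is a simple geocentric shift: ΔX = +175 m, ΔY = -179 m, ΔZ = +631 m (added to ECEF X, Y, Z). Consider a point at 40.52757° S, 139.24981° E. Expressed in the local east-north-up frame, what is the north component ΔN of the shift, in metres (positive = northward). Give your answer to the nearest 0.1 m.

ΔN = 317.5 m

The local north axis is (−sin φ cos λ, −sin φ sin λ, cos φ), giving ΔN = -86.148 − 75.927 + 479.619 = 317.54 m.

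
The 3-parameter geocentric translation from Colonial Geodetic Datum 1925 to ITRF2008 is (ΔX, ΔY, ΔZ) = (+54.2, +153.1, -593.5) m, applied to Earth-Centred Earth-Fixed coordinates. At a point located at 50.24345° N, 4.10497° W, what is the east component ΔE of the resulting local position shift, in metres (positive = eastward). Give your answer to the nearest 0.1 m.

The local east axis at (φ, λ) is (−sin λ, cos λ, 0), so ΔE = −sin(-4.10497°)·54.2 + cos(-4.10497°)·153.1 = 156.59 m.

ΔE = 156.6 m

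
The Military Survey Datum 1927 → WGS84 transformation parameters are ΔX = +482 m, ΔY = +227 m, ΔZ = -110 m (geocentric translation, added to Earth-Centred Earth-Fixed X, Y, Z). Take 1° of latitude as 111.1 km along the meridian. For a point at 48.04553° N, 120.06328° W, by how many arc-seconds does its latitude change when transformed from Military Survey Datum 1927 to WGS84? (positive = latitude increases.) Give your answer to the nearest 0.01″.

Δφ = 8.17″

sin φ = 0.743676, cos φ = 0.668540, sin λ = -0.865473, cos λ = -0.500956.
North component: ΔN = −sin φ cos λ·ΔX − sin φ sin λ·ΔY + cos φ·ΔZ = −(0.743676)(-0.500956)(482) − (0.743676)(-0.865473)(227) + (0.668540)(-110) = 252.13 m.
1° of latitude spans 111100 m, so Δφ = 252.13 / 111100 × 3600 = 8.170″.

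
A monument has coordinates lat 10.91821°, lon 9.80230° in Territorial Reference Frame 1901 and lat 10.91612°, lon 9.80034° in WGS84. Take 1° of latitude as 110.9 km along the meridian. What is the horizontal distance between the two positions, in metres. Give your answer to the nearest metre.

315 m

Δφ = 10.91612° − 10.91821° = -0.00209°; Δλ = 9.80034° − 9.80230° = -0.00196°.
ΔN = Δφ × 110900 = -231.8 m; ΔE = Δλ × 110900 × cos(10.91821°) = -0.00196 × 110900 × 0.981899 = -213.4 m.
Distance = √(ΔE² + ΔN²) = √((-213.4)² + (-231.8)²) = 315.1 m.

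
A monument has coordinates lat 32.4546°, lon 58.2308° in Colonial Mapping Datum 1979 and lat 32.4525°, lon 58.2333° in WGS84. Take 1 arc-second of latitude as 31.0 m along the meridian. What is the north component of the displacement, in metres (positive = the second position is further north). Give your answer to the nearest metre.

ΔN = -234 m

Δφ = 32.4525° − 32.4546° = -0.0021°; Δλ = 58.2333° − 58.2308° = +0.0025°.
1° of latitude = 3600 × 31.00 = 111600 m.
ΔN = Δφ × 111600 = -234.4 m; ΔE = Δλ × 111600 × cos(32.4546°) = +0.0025 × 111600 × 0.843817 = 235.4 m.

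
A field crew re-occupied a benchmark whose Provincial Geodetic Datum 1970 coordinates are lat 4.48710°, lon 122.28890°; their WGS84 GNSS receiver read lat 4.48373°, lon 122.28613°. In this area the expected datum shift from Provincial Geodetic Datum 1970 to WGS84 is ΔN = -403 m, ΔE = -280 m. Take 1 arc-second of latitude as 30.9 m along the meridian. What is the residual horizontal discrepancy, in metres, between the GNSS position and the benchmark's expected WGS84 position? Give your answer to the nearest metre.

39 m

Observed coordinate differences: Δφ = -0.00337°, Δλ = -0.00277°.
Converting to metres (1° lat = 111240 m, cos φ = 0.996935): observed ΔN = -374.9 m, observed ΔE = -307.2 m.
Subtracting the expected shift leaves a residual of -374.9 − (-403) = 28.1 m north and -307.2 − (-280) = -27.2 m east.
Residual distance = √(28.1² + (-27.2)²) = 39.1 m.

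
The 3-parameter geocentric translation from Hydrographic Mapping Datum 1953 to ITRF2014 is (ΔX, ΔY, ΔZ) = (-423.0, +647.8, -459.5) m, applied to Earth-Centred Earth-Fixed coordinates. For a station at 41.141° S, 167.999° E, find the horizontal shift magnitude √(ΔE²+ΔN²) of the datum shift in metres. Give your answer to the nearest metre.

The local east axis at (φ, λ) is (−sin λ, cos λ, 0), so ΔE = −sin(167.999°)·(-423.0) + cos(167.999°)·647.8 = -545.69 m.
The local north axis is (−sin φ cos λ, −sin φ sin λ, cos φ), giving ΔN = 272.215 + 88.619 − 346.046 = 14.79 m.
Horizontal magnitude = √(ΔE² + ΔN²) = √((-545.69)² + 14.79²) = 545.89 m.

546 m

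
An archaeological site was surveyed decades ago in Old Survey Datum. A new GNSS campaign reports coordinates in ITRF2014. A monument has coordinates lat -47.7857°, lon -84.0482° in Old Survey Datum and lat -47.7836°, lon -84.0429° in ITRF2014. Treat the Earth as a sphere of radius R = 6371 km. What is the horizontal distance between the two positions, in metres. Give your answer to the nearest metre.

Δφ = -47.7836° − -47.7857° = +0.0021°; Δλ = -84.0429° − -84.0482° = +0.0053°.
1° along a meridian = πR/180 = 111195 m.
ΔN = Δφ × 111195 = 233.5 m; ΔE = Δλ × 111195 × cos(-47.7857°) = +0.0053 × 111195 × 0.671905 = 396.0 m.
Distance = √(ΔE² + ΔN²) = √(396.0² + 233.5²) = 459.7 m.

460 m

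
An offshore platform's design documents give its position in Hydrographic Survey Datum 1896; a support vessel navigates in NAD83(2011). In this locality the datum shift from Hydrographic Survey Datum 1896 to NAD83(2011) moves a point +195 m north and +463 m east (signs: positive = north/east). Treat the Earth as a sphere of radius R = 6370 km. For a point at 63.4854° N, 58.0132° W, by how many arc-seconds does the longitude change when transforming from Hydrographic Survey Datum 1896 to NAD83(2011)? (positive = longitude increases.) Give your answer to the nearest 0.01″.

At latitude 63.4854°, cos φ = 0.446426.
One radian of longitude at latitude φ spans R cos φ, so Δλ = ΔE / (R cos φ) = 463.0 / (6370000 × 0.446426) = 1.6281e-04 rad = 33.583″.

Δλ = 33.58″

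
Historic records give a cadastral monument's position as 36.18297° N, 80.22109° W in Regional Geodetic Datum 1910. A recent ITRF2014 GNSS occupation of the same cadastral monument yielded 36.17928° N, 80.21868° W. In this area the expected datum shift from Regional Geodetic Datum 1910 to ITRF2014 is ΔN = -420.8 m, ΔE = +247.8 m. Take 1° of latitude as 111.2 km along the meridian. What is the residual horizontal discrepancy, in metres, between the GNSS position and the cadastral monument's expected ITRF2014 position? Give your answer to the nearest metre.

Observed coordinate differences: Δφ = -0.00369°, Δλ = +0.00241°.
Converting to metres (1° lat = 111200 m, cos φ = 0.807136): observed ΔN = -410.3 m, observed ΔE = 216.3 m.
Subtracting the expected shift leaves a residual of -410.3 − (-420.8) = 10.5 m north and 216.3 − (247.8) = -31.5 m east.
Residual distance = √(10.5² + (-31.5)²) = 33.2 m.

33 m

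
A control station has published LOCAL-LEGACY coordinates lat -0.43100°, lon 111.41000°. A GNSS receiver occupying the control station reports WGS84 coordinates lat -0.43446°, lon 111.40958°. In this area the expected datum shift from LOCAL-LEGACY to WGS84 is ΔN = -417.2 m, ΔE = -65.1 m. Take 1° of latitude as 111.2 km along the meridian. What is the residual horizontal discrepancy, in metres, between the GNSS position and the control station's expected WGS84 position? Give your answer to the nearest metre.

37 m

Observed coordinate differences: Δφ = -0.00346°, Δλ = -0.00042°.
Converting to metres (1° lat = 111200 m, cos φ = 0.999972): observed ΔN = -384.8 m, observed ΔE = -46.7 m.
Subtracting the expected shift leaves a residual of -384.8 − (-417.2) = 32.4 m north and -46.7 − (-65.1) = 18.4 m east.
Residual distance = √(32.4² + 18.4²) = 37.3 m.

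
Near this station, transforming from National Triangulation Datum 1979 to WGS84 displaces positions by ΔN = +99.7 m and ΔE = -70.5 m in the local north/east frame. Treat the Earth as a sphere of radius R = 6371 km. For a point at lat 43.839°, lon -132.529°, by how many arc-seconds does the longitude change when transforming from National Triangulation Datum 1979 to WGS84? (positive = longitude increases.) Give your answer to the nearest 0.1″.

Δλ = -3.2″

At latitude 43.839°, cos φ = 0.721289.
One radian of longitude at latitude φ spans R cos φ, so Δλ = ΔE / (R cos φ) = -70.5 / (6371000 × 0.721289) = -1.5342e-05 rad = -3.164″.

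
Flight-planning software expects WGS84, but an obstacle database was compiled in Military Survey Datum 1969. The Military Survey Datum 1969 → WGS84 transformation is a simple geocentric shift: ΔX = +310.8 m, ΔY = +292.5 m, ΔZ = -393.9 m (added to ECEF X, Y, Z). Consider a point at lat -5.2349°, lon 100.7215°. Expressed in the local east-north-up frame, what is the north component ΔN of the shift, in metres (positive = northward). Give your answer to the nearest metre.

At φ = -5.2349°, λ = 100.7215°: sin φ = -0.091239, cos φ = 0.995829, sin λ = 0.982543, cos λ = -0.186035.
ΔN = −sin φ cos λ·ΔX − sin φ sin λ·ΔY + cos φ·ΔZ = −(-0.091239)(-0.186035)(310.8) − (-0.091239)(0.982543)(292.5) + (0.995829)(-393.9) = -371.31 m.

ΔN = -371 m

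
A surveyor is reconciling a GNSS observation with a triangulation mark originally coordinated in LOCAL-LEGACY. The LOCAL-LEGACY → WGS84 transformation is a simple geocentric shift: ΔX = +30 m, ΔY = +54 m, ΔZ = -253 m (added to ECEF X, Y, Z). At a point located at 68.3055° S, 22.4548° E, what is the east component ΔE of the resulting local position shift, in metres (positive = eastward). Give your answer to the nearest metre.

At φ = -68.3055°, λ = 22.4548°: sin φ = -0.929168, cos φ = 0.369658, sin λ = 0.381954, cos λ = 0.924181.
ΔE = −sin λ·ΔX + cos λ·ΔY = −(0.381954)·(30) + (0.924181)·(54) = 38.45 m.

ΔE = 38 m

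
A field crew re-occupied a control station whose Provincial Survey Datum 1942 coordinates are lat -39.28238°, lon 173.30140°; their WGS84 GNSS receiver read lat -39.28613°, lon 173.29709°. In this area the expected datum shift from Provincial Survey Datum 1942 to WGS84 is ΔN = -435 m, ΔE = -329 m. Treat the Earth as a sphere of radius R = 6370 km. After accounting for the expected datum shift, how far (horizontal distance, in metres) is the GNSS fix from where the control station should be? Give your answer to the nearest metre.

46 m

Observed coordinate differences: Δφ = -0.00375°, Δλ = -0.00431°.
Converting to metres (1° lat = 111177 m, cos φ = 0.774035): observed ΔN = -416.9 m, observed ΔE = -370.9 m.
Subtracting the expected shift leaves a residual of -416.9 − (-435) = 18.1 m north and -370.9 − (-329) = -41.9 m east.
Residual distance = √(18.1² + (-41.9)²) = 45.6 m.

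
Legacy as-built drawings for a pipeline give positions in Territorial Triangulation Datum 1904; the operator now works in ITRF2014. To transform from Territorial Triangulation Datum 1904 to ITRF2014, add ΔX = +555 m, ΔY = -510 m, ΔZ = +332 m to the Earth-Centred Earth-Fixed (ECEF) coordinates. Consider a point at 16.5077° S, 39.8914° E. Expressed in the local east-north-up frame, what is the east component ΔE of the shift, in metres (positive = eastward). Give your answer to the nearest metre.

ΔE = -747 m

At φ = -16.5077°, λ = 39.8914°: sin φ = -0.284144, cos φ = 0.958782, sin λ = 0.641334, cos λ = 0.767261.
ΔE = −sin λ·ΔX + cos λ·ΔY = −(0.641334)·(555) + (0.767261)·(-510) = -747.24 m.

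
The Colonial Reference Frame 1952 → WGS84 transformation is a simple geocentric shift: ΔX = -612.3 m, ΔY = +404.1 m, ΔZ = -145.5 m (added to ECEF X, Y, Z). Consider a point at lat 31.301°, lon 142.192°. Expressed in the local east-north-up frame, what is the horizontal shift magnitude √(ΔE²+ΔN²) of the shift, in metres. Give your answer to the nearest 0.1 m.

507.5 m

At φ = 31.301°, λ = 142.192°: sin φ = 0.519534, cos φ = 0.854450, sin λ = 0.613017, cos λ = -0.790069.
ΔE = −sin λ·ΔX + cos λ·ΔY = −(0.613017)·(-612.3) + (-0.790069)·(404.1) = 56.08 m.
ΔN = −sin φ cos λ·ΔX − sin φ sin λ·ΔY + cos φ·ΔZ = −(0.519534)(-0.790069)(-612.3) − (0.519534)(0.613017)(404.1) + (0.854450)(-145.5) = -504.35 m.
Horizontal magnitude = √(ΔE² + ΔN²) = √(56.08² + (-504.35)²) = 507.46 m.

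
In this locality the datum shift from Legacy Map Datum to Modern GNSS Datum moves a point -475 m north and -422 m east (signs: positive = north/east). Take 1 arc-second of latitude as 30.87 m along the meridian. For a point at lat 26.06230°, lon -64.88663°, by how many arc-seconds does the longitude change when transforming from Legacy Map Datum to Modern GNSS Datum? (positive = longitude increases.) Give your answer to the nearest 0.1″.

At latitude 26.06230°, cos φ = 0.898317.
1″ of longitude at this latitude = 30.87 × cos φ = 27.7310 m, so Δλ = -422.0 / 27.7310 = -15.218″.

Δλ = -15.2″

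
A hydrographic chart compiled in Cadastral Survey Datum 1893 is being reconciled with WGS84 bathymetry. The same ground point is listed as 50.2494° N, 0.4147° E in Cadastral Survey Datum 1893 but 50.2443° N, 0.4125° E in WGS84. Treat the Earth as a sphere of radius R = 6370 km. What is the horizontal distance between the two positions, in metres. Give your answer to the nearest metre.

588 m

Δφ = 50.2443° − 50.2494° = -0.0051°; Δλ = 0.4125° − 0.4147° = -0.0022°.
1° along a meridian = πR/180 = 111177 m.
ΔN = Δφ × 111177 = -567.0 m; ΔE = Δλ × 111177 × cos(50.2494°) = -0.0022 × 111177 × 0.639447 = -156.4 m.
Distance = √(ΔE² + ΔN²) = √((-156.4)² + (-567.0)²) = 588.2 m.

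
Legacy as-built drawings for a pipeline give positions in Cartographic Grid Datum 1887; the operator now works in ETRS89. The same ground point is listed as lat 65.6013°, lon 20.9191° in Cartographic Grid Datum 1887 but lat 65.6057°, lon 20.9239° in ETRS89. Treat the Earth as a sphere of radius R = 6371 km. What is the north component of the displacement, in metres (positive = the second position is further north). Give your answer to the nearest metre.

ΔN = 489 m

Δφ = 65.6057° − 65.6013° = +0.0044°; Δλ = 20.9239° − 20.9191° = +0.0048°.
1° along a meridian = πR/180 = 111195 m.
ΔN = Δφ × 111195 = 489.3 m; ΔE = Δλ × 111195 × cos(65.6013°) = +0.0048 × 111195 × 0.413084 = 220.5 m.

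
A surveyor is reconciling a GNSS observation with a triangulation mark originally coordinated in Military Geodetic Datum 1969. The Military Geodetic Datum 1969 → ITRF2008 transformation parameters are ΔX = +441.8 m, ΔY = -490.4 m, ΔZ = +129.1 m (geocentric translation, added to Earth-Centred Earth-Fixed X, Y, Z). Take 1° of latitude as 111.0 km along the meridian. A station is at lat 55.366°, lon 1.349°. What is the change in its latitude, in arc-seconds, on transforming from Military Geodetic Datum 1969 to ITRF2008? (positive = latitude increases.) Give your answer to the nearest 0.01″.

sin φ = 0.822799, cos φ = 0.568332, sin λ = 0.023542, cos λ = 0.999723.
North component: ΔN = −sin φ cos λ·ΔX − sin φ sin λ·ΔY + cos φ·ΔZ = −(0.822799)(0.999723)(441.8) − (0.822799)(0.023542)(-490.4) + (0.568332)(129.1) = -280.54 m.
1° of latitude spans 111000 m, so Δφ = -280.54 / 111000 × 3600 = -9.099″.

Δφ = -9.10″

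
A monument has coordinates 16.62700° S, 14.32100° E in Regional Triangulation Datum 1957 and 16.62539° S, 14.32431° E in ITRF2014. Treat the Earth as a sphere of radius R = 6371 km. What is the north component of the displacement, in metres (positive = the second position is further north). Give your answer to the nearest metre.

Δφ = -16.62539° − -16.62700° = +0.00161°; Δλ = 14.32431° − 14.32100° = +0.00331°.
1° along a meridian = πR/180 = 111195 m.
ΔN = Δφ × 111195 = 179.0 m; ΔE = Δλ × 111195 × cos(-16.62700°) = +0.00331 × 111195 × 0.958188 = 352.7 m.

ΔN = 179 m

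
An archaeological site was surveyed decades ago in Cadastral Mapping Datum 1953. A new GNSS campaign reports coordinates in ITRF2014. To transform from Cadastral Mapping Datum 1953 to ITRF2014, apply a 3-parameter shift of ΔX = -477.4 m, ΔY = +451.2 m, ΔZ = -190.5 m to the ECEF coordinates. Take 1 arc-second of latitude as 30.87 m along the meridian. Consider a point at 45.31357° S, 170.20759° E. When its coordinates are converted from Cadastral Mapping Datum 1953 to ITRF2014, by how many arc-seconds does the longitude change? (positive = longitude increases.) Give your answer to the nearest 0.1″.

Δλ = -16.7″

sin φ = -0.710966, cos φ = 0.703226, sin λ = 0.170079, cos λ = -0.985430.
East component: ΔE = −sin λ·ΔX + cos λ·ΔY = −(0.170079)(-477.4) + (-0.985430)(451.2) = -363.43 m.
1° of latitude spans 3600 × 30.87 = 111132 m; at latitude φ, 1° of longitude spans that × cos φ = 78150.9 m, so Δλ = -363.43 / 78150.9 × 3600 = -16.741″.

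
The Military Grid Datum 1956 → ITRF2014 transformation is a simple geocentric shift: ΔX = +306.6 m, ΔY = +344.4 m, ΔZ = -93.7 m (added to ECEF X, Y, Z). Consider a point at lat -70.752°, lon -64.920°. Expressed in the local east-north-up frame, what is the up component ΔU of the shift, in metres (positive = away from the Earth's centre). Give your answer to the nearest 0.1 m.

ΔU = 28.5 m

The local up (radial) axis is (cos φ cos λ, cos φ sin λ, sin φ), giving ΔU = 42.843 − 102.830 + 88.462 = 28.48 m.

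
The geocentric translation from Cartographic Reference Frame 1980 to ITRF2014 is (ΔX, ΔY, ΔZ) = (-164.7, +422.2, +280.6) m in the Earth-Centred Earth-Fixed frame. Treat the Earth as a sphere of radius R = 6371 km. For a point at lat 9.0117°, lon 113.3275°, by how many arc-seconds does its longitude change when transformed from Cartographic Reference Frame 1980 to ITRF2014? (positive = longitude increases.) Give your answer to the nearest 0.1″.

sin φ = 0.156636, cos φ = 0.987656, sin λ = 0.918256, cos λ = -0.395986.
East component: ΔE = −sin λ·ΔX + cos λ·ΔY = −(0.918256)(-164.7) + (-0.395986)(422.2) = -15.95 m.
1° of latitude spans πR/180 = 111195 m; at latitude φ, 1° of longitude spans that × cos φ = 109822.4 m, so Δλ = -15.95 / 109822.4 × 3600 = -0.523″.

Δλ = -0.5″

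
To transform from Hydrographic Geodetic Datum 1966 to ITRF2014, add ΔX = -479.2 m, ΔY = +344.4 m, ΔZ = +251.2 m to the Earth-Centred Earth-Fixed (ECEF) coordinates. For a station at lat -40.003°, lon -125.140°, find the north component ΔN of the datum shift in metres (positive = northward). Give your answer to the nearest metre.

ΔN = 189 m

The local north axis is (−sin φ cos λ, −sin φ sin λ, cos φ), giving ΔN = 177.302 − 181.041 + 192.422 = 188.68 m.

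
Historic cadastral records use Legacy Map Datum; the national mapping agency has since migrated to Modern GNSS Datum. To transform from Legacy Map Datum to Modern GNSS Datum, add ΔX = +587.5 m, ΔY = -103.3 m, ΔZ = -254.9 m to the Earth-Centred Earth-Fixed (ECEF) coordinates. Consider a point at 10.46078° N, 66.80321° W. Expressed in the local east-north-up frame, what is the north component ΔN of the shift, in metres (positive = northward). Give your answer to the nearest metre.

ΔN = -310 m

The local north axis is (−sin φ cos λ, −sin φ sin λ, cos φ), giving ΔN = -42.015 − 17.239 − 250.663 = -309.92 m.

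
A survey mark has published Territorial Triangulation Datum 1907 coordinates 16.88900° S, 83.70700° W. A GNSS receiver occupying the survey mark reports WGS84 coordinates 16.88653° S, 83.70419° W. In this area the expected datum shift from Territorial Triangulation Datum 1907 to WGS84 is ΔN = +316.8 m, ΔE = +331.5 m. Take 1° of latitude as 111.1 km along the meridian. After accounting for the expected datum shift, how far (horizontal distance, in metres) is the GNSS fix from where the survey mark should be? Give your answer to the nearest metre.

54 m

Observed coordinate differences: Δφ = +0.00247°, Δλ = +0.00281°.
Converting to metres (1° lat = 111100 m, cos φ = 0.956869): observed ΔN = 274.4 m, observed ΔE = 298.7 m.
Subtracting the expected shift leaves a residual of 274.4 − (316.8) = -42.4 m north and 298.7 − (331.5) = -32.8 m east.
Residual distance = √((-42.4)² + (-32.8)²) = 53.6 m.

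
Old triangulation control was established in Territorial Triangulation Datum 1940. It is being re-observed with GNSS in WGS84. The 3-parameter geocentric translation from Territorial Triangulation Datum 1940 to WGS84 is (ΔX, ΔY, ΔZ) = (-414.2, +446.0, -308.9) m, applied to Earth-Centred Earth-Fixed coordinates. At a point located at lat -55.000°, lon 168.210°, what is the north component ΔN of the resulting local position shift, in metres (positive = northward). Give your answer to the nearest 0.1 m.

ΔN = 229.6 m

The local north axis is (−sin φ cos λ, −sin φ sin λ, cos φ), giving ΔN = 332.135 + 74.649 − 177.178 = 229.61 m.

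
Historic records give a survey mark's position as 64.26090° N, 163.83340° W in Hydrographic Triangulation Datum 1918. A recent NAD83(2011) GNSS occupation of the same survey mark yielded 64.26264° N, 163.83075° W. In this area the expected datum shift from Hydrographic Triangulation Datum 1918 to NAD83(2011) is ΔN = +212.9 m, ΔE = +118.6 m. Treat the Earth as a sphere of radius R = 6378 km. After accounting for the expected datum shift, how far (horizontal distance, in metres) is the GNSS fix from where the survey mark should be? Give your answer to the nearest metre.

21 m

Observed coordinate differences: Δφ = +0.00174°, Δλ = +0.00265°.
Converting to metres (1° lat = 111317 m, cos φ = 0.434274): observed ΔN = 193.7 m, observed ΔE = 128.1 m.
Subtracting the expected shift leaves a residual of 193.7 − (212.9) = -19.2 m north and 128.1 − (118.6) = 9.5 m east.
Residual distance = √((-19.2)² + 9.5²) = 21.4 m.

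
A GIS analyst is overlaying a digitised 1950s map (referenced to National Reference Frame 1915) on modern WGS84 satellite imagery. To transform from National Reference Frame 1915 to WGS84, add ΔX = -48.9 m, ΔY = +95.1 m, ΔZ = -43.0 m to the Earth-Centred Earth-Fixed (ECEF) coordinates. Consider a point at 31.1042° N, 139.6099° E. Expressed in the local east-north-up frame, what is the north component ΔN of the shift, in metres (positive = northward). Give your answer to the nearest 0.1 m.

The local north axis is (−sin φ cos λ, −sin φ sin λ, cos φ), giving ΔN = -19.240 − 31.835 − 36.818 = -87.89 m.

ΔN = -87.9 m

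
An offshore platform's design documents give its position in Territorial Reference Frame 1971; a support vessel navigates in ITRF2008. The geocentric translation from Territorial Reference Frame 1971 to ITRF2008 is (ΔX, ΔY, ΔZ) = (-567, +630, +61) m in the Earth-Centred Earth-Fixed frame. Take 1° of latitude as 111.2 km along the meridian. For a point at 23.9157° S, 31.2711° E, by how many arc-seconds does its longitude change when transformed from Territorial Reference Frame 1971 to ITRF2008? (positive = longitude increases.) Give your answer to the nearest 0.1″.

sin φ = -0.405392, cos φ = 0.914143, sin λ = 0.519088, cos λ = 0.854721.
East component: ΔE = −sin λ·ΔX + cos λ·ΔY = −(0.519088)(-567) + (0.854721)(630) = 832.80 m.
1° of latitude spans 111200 m; at latitude φ, 1° of longitude spans that × cos φ = 101652.7 m, so Δλ = 832.80 / 101652.7 × 3600 = 29.493″.

Δλ = 29.5″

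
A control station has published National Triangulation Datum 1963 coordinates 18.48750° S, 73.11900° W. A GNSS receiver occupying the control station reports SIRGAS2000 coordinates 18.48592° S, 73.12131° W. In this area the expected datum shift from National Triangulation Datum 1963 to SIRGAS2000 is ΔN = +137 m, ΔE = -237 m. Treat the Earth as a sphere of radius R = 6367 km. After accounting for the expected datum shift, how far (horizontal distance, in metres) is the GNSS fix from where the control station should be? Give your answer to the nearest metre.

Observed coordinate differences: Δφ = +0.00158°, Δλ = -0.00231°.
Converting to metres (1° lat = 111125 m, cos φ = 0.948393): observed ΔN = 175.6 m, observed ΔE = -243.5 m.
Subtracting the expected shift leaves a residual of 175.6 − (137) = 38.6 m north and -243.5 − (-237) = -6.5 m east.
Residual distance = √(38.6² + (-6.5)²) = 39.1 m.

39 m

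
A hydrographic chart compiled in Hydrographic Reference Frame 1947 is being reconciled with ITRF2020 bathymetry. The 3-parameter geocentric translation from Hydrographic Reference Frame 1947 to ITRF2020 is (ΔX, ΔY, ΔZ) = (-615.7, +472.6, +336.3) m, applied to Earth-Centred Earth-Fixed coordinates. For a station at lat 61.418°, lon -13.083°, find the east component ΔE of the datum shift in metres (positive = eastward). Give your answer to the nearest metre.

The local east axis at (φ, λ) is (−sin λ, cos λ, 0), so ΔE = −sin(-13.083°)·(-615.7) + cos(-13.083°)·472.6 = 320.96 m.

ΔE = 321 m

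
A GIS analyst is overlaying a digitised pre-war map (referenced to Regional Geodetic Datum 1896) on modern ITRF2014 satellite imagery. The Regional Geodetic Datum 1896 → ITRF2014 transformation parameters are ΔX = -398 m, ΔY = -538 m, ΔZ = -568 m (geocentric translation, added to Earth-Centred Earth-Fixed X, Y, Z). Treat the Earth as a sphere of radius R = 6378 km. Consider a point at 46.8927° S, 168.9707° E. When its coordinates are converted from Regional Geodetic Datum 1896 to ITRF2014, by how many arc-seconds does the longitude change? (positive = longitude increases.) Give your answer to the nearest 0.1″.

sin φ = -0.730075, cos φ = 0.683367, sin λ = 0.191311, cos λ = -0.981529.
East component: ΔE = −sin λ·ΔX + cos λ·ΔY = −(0.191311)(-398) + (-0.981529)(-538) = 604.20 m.
1° of latitude spans πR/180 = 111317 m; at latitude φ, 1° of longitude spans that × cos φ = 76070.4 m, so Δλ = 604.20 / 76070.4 × 3600 = 28.594″.

Δλ = 28.6″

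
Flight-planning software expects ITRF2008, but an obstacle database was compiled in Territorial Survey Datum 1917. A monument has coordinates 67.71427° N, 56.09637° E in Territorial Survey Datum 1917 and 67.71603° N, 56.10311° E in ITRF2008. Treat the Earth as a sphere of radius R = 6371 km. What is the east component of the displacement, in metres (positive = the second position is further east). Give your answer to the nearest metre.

ΔE = 284 m

Δφ = 67.71603° − 67.71427° = +0.00176°; Δλ = 56.10311° − 56.09637° = +0.00674°.
1° along a meridian = πR/180 = 111195 m.
ΔN = Δφ × 111195 = 195.7 m; ΔE = Δλ × 111195 × cos(67.71427°) = +0.00674 × 111195 × 0.379226 = 284.2 m.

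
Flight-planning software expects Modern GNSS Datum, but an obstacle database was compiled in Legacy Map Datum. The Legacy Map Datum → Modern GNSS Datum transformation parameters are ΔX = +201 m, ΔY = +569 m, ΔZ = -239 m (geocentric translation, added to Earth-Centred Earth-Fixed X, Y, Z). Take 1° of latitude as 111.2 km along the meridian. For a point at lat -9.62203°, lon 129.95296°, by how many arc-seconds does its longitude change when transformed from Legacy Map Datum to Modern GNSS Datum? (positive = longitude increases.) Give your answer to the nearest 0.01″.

sin φ = -0.167148, cos φ = 0.985932, sin λ = 0.766572, cos λ = -0.642158.
East component: ΔE = −sin λ·ΔX + cos λ·ΔY = −(0.766572)(201) + (-0.642158)(569) = -519.47 m.
1° of latitude spans 111200 m; at latitude φ, 1° of longitude spans that × cos φ = 109635.6 m, so Δλ = -519.47 / 109635.6 × 3600 = -17.057″.

Δλ = -17.06″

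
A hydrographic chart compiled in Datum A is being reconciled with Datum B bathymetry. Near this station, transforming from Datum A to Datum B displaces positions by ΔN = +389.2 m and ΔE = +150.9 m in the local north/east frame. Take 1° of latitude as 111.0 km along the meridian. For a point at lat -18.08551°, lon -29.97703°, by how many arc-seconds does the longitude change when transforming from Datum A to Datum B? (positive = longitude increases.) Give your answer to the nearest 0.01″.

Δλ = 5.15″

At latitude -18.08551°, cos φ = 0.950594.
1° of longitude at this latitude = 111.0 × cos φ = 105.52 km, so Δλ = 150.9 / 105516.0 = 0.0014301° = 5.148″.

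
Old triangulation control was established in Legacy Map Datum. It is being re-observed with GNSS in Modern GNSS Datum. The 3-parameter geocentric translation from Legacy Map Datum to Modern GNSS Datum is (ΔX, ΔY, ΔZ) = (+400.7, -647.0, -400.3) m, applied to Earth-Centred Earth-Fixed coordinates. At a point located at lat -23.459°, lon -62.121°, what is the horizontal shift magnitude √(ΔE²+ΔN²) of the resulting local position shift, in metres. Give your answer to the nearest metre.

83 m

The local east axis at (φ, λ) is (−sin λ, cos λ, 0), so ΔE = −sin(-62.121°)·400.7 + cos(-62.121°)·(-647.0) = 51.65 m.
The local north axis is (−sin φ cos λ, −sin φ sin λ, cos φ), giving ΔN = 74.591 + 227.672 − 367.213 = -64.95 m.
Horizontal magnitude = √(ΔE² + ΔN²) = √(51.65² + (-64.95)²) = 82.99 m.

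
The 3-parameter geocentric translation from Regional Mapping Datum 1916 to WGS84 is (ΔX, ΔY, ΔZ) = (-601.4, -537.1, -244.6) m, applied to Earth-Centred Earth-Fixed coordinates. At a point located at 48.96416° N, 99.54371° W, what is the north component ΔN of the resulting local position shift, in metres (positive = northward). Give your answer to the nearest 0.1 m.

ΔN = -635.3 m

The local north axis is (−sin φ cos λ, −sin φ sin λ, cos φ), giving ΔN = -75.213 − 399.527 − 160.587 = -635.33 m.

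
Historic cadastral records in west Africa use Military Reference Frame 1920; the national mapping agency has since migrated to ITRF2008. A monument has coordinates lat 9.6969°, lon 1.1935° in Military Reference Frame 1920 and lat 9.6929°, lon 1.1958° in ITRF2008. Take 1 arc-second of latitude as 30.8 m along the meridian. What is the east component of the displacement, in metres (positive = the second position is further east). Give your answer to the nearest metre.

Δφ = 9.6929° − 9.6969° = -0.0040°; Δλ = 1.1958° − 1.1935° = +0.0023°.
1° of latitude = 3600 × 30.80 = 110880 m.
ΔN = Δφ × 110880 = -443.5 m; ΔE = Δλ × 110880 × cos(9.6969°) = +0.0023 × 110880 × 0.985713 = 251.4 m.

ΔE = 251 m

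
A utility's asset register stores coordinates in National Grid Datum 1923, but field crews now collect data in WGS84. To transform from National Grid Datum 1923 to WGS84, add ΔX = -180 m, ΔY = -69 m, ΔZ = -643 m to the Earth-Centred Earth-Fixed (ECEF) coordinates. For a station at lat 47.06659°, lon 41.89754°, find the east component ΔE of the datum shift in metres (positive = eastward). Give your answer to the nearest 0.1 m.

ΔE = 68.8 m

At φ = 47.06659°, λ = 41.89754°: sin φ = 0.732146, cos φ = 0.681148, sin λ = 0.667801, cos λ = 0.744340.
ΔE = −sin λ·ΔX + cos λ·ΔY = −(0.667801)·(-180) + (0.744340)·(-69) = 68.84 m.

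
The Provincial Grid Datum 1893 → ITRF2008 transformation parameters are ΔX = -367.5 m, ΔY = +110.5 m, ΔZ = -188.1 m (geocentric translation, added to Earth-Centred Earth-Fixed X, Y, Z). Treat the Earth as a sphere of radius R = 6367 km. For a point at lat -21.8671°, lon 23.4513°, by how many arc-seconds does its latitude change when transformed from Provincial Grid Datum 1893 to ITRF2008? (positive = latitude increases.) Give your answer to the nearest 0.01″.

Δφ = -9.19″

sin φ = -0.372455, cos φ = 0.928050, sin λ = 0.397969, cos λ = 0.917399.
North component: ΔN = −sin φ cos λ·ΔX − sin φ sin λ·ΔY + cos φ·ΔZ = −(-0.372455)(0.917399)(-367.5) − (-0.372455)(0.397969)(110.5) + (0.928050)(-188.1) = -283.76 m.
1° of latitude spans πR/180 = 111125 m, so Δφ = -283.76 / 111125 × 3600 = -9.193″.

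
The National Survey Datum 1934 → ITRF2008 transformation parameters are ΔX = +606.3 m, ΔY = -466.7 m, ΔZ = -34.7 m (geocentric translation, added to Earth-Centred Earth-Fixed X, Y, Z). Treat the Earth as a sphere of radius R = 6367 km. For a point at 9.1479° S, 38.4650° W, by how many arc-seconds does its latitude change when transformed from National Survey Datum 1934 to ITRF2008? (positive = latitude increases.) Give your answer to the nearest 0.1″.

Δφ = 2.8″

sin φ = -0.158984, cos φ = 0.987281, sin λ = -0.622036, cos λ = 0.782988.
North component: ΔN = −sin φ cos λ·ΔX − sin φ sin λ·ΔY + cos φ·ΔZ = −(-0.158984)(0.782988)(606.3) − (-0.158984)(-0.622036)(-466.7) + (0.987281)(-34.7) = 87.37 m.
1° of latitude spans πR/180 = 111125 m, so Δφ = 87.37 / 111125 × 3600 = 2.830″.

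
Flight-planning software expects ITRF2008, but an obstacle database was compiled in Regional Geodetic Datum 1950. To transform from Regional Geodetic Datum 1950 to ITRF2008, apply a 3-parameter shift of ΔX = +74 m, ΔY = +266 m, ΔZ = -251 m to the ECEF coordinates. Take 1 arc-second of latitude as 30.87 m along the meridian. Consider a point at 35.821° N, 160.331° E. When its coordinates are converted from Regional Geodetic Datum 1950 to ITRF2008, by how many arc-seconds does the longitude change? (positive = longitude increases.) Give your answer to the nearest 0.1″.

Δλ = -11.0″

sin φ = 0.585255, cos φ = 0.810849, sin λ = 0.336586, cos λ = -0.941653.
East component: ΔE = −sin λ·ΔX + cos λ·ΔY = −(0.336586)(74) + (-0.941653)(266) = -275.39 m.
1° of latitude spans 3600 × 30.87 = 111132 m; at latitude φ, 1° of longitude spans that × cos φ = 90111.3 m, so Δλ = -275.39 / 90111.3 × 3600 = -11.002″.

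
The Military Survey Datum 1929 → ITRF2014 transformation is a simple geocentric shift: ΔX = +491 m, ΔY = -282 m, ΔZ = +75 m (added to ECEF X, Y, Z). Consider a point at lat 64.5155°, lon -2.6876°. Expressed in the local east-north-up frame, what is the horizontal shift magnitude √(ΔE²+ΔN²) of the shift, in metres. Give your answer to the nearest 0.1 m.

495.3 m

At φ = 64.5155°, λ = -2.6876°: sin φ = 0.902702, cos φ = 0.430267, sin λ = -0.046890, cos λ = 0.998900.
ΔE = −sin λ·ΔX + cos λ·ΔY = −(-0.046890)·(491) + (0.998900)·(-282) = -258.67 m.
ΔN = −sin φ cos λ·ΔX − sin φ sin λ·ΔY + cos φ·ΔZ = −(0.902702)(0.998900)(491) − (0.902702)(-0.046890)(-282) + (0.430267)(75) = -422.41 m.
Horizontal magnitude = √(ΔE² + ΔN²) = √((-258.67)² + (-422.41)²) = 495.31 m.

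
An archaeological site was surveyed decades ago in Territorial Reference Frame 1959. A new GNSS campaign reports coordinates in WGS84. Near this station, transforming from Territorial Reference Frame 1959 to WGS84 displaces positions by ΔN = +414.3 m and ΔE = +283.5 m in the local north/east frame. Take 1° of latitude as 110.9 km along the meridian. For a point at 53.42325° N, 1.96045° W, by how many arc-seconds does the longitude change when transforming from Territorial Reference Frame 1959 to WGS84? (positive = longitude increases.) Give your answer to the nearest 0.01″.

Δλ = 15.44″

At latitude 53.42325°, cos φ = 0.595899.
1° of longitude at this latitude = 110.9 × cos φ = 66.09 km, so Δλ = 283.5 / 66085.2 = 0.0042899° = 15.444″.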